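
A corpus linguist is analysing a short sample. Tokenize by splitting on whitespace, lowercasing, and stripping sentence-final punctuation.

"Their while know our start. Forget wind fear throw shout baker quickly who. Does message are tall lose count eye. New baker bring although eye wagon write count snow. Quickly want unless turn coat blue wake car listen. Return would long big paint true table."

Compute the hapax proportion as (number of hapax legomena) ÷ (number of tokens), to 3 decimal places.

0.822

Frequencies: baker:2, quickly:2, count:2, eye:2, their:1, while:1, know:1, our:1, start:1, forget:1, wind:1, fear:1, throw:1, shout:1, who:1, does:1, message:1, are:1, tall:1, lose:1, … (21 more, each freq 1)
Hapax count = 37; token count = 45.
Ratio = 37 / 45 = 0.822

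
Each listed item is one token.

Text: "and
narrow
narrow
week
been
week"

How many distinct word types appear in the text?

4

Distinct types: {and, been, narrow, week}
V = 4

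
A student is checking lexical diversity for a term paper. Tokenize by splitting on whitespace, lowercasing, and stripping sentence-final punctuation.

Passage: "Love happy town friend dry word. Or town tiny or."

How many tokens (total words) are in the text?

Tokens: love, happy, town, friend, dry, word, or, town, tiny, or
N = 10

10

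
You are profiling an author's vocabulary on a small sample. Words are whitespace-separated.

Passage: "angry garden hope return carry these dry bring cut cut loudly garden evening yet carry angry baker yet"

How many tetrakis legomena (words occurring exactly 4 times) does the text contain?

0

Frequencies: angry:2, garden:2, carry:2, cut:2, yet:2, hope:1, return:1, these:1, dry:1, bring:1, loudly:1, evening:1, baker:1
Words with frequency 4: (none)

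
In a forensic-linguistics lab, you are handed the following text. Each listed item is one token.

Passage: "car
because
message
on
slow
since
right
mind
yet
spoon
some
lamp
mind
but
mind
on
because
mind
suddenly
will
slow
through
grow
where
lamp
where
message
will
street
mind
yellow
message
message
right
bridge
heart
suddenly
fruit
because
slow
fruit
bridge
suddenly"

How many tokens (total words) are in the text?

Tokens: car, because, message, on, slow, since, right, mind, yet, spoon, some, lamp, mind, but, mind, on, because, mind, suddenly, will, slow, through, grow, where, lamp, where, message, will, street, mind, yellow, message, message, right, bridge, heart, suddenly, fruit, because, slow, fruit, bridge, suddenly
N = 43

43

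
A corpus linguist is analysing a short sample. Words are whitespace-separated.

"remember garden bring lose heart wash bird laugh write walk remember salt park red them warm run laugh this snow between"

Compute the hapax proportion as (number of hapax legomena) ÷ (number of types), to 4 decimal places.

Frequencies: remember:2, laugh:2, garden:1, bring:1, lose:1, heart:1, wash:1, bird:1, write:1, walk:1, salt:1, park:1, red:1, them:1, warm:1, run:1, this:1, snow:1, between:1
Hapax count = 17; type count = 19.
Ratio = 17 / 19 = 0.8947

0.8947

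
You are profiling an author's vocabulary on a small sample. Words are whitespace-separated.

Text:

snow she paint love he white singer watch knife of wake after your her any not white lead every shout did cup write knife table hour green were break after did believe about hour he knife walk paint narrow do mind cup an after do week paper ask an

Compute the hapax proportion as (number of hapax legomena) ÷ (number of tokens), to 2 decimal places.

Frequencies: knife:3, after:3, paint:2, he:2, white:2, did:2, cup:2, hour:2, do:2, an:2, snow:1, she:1, love:1, singer:1, watch:1, of:1, wake:1, your:1, her:1, any:1, … (17 more, each freq 1)
Hapax count = 27; token count = 49.
Ratio = 27 / 49 = 0.55

0.55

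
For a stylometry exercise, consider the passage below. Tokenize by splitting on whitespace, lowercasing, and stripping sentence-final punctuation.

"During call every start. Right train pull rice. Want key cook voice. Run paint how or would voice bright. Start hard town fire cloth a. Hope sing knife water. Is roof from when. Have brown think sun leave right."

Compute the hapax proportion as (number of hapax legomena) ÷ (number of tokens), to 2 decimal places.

Frequencies: start:2, right:2, voice:2, during:1, call:1, every:1, train:1, pull:1, rice:1, want:1, key:1, cook:1, run:1, paint:1, how:1, or:1, would:1, bright:1, hard:1, town:1, … (16 more, each freq 1)
Hapax count = 33; token count = 39.
Ratio = 33 / 39 = 0.85

0.85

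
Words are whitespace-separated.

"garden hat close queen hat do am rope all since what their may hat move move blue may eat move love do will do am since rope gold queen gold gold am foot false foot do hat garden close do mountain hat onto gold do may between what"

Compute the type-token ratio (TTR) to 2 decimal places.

N = 48 tokens, V = 23 types.
TTR = V / N = 23 / 48 = 0.48

0.48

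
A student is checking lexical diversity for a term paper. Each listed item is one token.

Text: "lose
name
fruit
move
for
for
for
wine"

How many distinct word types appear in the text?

Distinct types: {for, fruit, lose, move, name, wine}
V = 6

6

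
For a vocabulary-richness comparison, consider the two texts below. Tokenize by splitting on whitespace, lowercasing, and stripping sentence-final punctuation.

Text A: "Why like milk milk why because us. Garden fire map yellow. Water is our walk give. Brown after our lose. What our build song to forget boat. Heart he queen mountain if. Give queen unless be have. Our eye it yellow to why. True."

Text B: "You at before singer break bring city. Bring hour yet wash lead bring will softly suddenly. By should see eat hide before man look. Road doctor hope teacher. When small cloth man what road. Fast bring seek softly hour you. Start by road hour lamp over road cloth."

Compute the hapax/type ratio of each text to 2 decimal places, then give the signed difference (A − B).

0.05

A: hapax=27, V=34, ratio=0.79
B: hapax=25, V=34, ratio=0.74
Difference = 0.79 − 0.74 = 0.05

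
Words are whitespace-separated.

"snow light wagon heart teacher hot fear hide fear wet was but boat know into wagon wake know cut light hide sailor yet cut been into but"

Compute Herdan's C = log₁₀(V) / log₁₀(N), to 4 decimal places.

N = 27, V = 19.
log₁₀(V) = 1.278754, log₁₀(N) = 1.431364
C = 1.278754 / 1.431364 = 0.8934

0.8934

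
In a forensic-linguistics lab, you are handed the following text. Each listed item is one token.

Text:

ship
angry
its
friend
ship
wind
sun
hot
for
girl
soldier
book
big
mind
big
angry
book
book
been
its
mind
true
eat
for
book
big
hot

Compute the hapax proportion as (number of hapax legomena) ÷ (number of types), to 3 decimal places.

Frequencies: book:4, big:3, ship:2, angry:2, its:2, hot:2, for:2, mind:2, friend:1, wind:1, sun:1, girl:1, soldier:1, been:1, true:1, eat:1
Hapax count = 8; type count = 16.
Ratio = 8 / 16 = 0.500

0.500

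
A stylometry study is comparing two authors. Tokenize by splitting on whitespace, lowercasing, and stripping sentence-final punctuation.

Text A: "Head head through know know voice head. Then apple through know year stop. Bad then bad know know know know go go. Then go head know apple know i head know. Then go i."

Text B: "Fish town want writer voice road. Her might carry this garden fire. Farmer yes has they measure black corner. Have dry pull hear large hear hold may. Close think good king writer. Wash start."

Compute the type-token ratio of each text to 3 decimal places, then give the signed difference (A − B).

-0.617

TTR(A) = 11/34 = 0.324
TTR(B) = 32/34 = 0.941
Difference = 0.324 − 0.941 = -0.617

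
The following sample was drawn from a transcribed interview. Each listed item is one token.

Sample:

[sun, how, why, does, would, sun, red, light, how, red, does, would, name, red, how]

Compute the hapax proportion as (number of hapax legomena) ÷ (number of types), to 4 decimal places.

Frequencies: how:3, red:3, sun:2, does:2, would:2, why:1, light:1, name:1
Hapax count = 3; type count = 8.
Ratio = 3 / 8 = 0.3750

0.3750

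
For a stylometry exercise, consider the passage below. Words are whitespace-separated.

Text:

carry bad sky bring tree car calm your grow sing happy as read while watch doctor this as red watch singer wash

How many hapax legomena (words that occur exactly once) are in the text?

18

Frequencies: as:2, watch:2, carry:1, bad:1, sky:1, bring:1, tree:1, car:1, calm:1, your:1, grow:1, sing:1, happy:1, read:1, while:1, doctor:1, this:1, red:1, singer:1, wash:1
Hapax (freq=1): bad, bring, calm, car, carry, doctor, grow, happy, read, red, sing, singer, sky, this, tree, wash, while, your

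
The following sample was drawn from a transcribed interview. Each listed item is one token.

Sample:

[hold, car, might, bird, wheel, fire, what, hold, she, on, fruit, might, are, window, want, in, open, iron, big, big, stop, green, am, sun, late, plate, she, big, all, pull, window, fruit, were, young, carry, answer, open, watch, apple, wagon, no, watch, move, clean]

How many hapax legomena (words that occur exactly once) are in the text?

27

Frequencies: big:3, hold:2, might:2, she:2, fruit:2, window:2, open:2, watch:2, car:1, bird:1, wheel:1, fire:1, what:1, on:1, are:1, want:1, in:1, iron:1, stop:1, green:1, … (15 more, each freq 1)
Hapax (freq=1): all, am, answer, apple, are, bird, car, carry, clean, fire, green, in, iron, late, move, no, on, plate, pull, stop, sun, wagon, want, were, what, wheel, young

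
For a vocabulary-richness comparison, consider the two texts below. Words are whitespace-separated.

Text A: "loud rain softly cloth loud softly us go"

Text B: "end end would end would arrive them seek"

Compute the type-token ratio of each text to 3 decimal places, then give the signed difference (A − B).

0.125

TTR(A) = 6/8 = 0.750
TTR(B) = 5/8 = 0.625
Difference = 0.750 − 0.625 = 0.125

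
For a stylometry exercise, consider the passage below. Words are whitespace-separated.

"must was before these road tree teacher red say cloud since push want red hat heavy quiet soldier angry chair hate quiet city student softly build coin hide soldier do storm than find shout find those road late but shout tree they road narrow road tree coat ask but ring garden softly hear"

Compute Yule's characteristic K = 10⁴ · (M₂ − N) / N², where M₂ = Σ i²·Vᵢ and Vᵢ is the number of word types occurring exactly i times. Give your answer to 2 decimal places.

113.92

Frequencies: road:4, tree:3, red:2, quiet:2, soldier:2, softly:2, find:2, shout:2, but:2, must:1, was:1, before:1, these:1, teacher:1, say:1, cloud:1, since:1, push:1, want:1, hat:1, … (21 more, each freq 1)
N = 53. Frequency spectrum: V_1=32, V_2=7, V_3=1, V_4=1
M₂ = 1²·32 + 2²·7 + 3²·1 + 4²·1 = 85
K = 10000 × (85 − 53) / 53² = 113.92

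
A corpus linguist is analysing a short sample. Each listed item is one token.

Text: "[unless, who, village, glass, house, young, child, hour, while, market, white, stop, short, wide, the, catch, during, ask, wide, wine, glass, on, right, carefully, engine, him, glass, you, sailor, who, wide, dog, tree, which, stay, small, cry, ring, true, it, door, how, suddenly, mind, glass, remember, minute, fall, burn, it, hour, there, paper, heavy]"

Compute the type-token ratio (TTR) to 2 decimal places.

0.85

N = 54 tokens, V = 46 types.
TTR = V / N = 46 / 54 = 0.85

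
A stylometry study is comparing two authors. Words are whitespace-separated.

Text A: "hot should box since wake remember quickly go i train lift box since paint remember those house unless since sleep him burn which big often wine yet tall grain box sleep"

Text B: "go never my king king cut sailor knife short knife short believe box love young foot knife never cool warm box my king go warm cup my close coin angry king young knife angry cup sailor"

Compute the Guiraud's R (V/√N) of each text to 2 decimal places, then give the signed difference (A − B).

1.32

A: V=25, N=31, R=4.49
B: V=19, N=36, R=3.17
Difference = 4.49 − 3.17 = 1.32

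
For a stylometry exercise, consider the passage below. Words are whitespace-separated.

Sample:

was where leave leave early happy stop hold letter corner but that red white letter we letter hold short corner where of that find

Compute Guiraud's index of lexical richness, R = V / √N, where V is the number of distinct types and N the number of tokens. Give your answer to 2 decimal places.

3.47

N = 24, V = 17.
√N = 4.898979
R = 17 / 4.898979 = 3.47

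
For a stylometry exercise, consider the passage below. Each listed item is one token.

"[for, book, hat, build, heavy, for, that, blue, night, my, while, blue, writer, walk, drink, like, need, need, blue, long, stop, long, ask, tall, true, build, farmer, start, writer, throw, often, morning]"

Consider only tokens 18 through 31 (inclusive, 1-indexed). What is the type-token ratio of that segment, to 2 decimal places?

Segment tokens 18–31: need, blue, long, stop, long, ask, tall, true, build, farmer, start, writer, throw, often
Segment N = 14, segment V = 13.
TTR = 13 / 14 = 0.93

0.93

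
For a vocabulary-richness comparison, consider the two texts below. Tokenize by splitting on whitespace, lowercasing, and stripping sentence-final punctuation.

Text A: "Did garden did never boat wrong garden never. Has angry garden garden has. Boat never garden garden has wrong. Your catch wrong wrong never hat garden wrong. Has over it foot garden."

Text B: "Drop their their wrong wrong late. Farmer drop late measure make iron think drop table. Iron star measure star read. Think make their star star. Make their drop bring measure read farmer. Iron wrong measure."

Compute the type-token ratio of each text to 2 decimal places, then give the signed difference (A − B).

TTR(A) = 13/32 = 0.41
TTR(B) = 13/35 = 0.37
Difference = 0.41 − 0.37 = 0.04

0.04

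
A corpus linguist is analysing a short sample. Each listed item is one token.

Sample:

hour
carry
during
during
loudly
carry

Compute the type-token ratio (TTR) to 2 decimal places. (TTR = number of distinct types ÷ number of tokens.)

0.67

N = 6 tokens, V = 4 types.
TTR = V / N = 4 / 6 = 0.67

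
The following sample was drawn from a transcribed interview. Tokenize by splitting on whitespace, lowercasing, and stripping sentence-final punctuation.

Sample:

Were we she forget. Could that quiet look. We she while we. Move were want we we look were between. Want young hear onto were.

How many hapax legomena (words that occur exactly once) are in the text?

10

Frequencies: we:5, were:4, she:2, look:2, want:2, forget:1, could:1, that:1, quiet:1, while:1, move:1, between:1, young:1, hear:1, onto:1
Hapax (freq=1): between, could, forget, hear, move, onto, quiet, that, while, young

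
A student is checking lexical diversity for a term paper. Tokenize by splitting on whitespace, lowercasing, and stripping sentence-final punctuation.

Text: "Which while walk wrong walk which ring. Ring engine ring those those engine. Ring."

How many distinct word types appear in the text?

7

Distinct types: {engine, ring, those, walk, which, while, wrong}
V = 7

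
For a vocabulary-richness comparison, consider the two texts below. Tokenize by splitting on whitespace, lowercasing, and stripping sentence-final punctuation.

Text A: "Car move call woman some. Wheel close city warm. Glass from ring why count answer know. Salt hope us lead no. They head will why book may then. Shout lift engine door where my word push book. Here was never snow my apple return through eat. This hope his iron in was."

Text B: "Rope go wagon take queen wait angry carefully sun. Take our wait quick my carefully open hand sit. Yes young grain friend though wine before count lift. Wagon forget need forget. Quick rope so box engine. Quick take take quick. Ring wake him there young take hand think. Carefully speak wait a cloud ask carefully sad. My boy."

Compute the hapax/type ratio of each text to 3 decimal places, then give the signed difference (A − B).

0.144

A: hapax=42, V=47, ratio=0.894
B: hapax=30, V=40, ratio=0.750
Difference = 0.894 − 0.750 = 0.144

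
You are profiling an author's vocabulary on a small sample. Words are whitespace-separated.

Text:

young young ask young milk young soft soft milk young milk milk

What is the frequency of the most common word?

5

Frequencies: young:5, milk:4, soft:2, ask:1
Most common: 'young' with frequency 5.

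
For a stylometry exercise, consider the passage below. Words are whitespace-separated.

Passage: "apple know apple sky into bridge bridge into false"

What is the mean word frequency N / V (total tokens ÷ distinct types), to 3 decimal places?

N = 9 tokens, V = 6 types.
Mean frequency = N / V = 9 / 6 = 1.500

1.500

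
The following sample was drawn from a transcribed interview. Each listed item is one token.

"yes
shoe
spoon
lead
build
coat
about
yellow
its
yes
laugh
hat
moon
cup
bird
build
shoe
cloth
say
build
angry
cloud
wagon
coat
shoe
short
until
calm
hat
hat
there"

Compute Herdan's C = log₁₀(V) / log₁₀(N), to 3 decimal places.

0.913

N = 31, V = 23.
log₁₀(V) = 1.361728, log₁₀(N) = 1.491362
C = 1.361728 / 1.491362 = 0.913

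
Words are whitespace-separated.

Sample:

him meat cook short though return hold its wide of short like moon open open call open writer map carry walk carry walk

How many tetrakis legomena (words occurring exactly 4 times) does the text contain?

0

Frequencies: open:3, short:2, carry:2, walk:2, him:1, meat:1, cook:1, though:1, return:1, hold:1, its:1, wide:1, of:1, like:1, moon:1, call:1, writer:1, map:1
Words with frequency 4: (none)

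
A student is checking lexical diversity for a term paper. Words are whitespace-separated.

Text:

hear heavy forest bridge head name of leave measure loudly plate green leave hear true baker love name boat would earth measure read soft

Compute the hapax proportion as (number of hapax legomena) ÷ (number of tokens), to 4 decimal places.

Frequencies: hear:2, name:2, leave:2, measure:2, heavy:1, forest:1, bridge:1, head:1, of:1, loudly:1, plate:1, green:1, true:1, baker:1, love:1, boat:1, would:1, earth:1, read:1, soft:1
Hapax count = 16; token count = 24.
Ratio = 16 / 24 = 0.6667

0.6667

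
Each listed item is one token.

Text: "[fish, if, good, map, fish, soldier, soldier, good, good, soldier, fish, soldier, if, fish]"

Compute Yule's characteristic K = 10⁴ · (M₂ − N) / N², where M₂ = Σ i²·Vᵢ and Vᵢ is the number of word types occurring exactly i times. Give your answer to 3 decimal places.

1632.653

Frequencies: fish:4, soldier:4, good:3, if:2, map:1
N = 14. Frequency spectrum: V_1=1, V_2=1, V_3=1, V_4=2
M₂ = 1²·1 + 2²·1 + 3²·1 + 4²·2 = 46
K = 10000 × (46 − 14) / 14² = 1632.653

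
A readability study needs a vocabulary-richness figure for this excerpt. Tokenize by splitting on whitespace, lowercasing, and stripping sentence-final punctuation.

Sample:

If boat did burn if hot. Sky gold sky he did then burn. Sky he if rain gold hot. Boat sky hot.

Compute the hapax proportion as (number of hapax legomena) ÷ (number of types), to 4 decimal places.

Frequencies: sky:4, if:3, hot:3, boat:2, did:2, burn:2, gold:2, he:2, then:1, rain:1
Hapax count = 2; type count = 10.
Ratio = 2 / 10 = 0.2000

0.2000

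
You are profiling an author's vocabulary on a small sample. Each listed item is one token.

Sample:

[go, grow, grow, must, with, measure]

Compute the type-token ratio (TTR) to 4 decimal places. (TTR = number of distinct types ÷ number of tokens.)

0.8333

N = 6 tokens, V = 5 types.
TTR = V / N = 5 / 6 = 0.8333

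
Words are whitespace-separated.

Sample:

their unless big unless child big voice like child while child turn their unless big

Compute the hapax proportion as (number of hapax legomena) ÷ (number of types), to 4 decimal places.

Frequencies: unless:3, big:3, child:3, their:2, voice:1, like:1, while:1, turn:1
Hapax count = 4; type count = 8.
Ratio = 4 / 8 = 0.5000

0.5000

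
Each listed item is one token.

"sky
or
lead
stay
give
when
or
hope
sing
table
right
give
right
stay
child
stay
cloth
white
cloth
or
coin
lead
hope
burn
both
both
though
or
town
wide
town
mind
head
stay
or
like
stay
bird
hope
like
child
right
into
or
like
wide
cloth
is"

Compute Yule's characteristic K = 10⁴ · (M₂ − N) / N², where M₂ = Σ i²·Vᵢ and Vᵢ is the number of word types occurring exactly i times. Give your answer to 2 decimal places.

373.26

Frequencies: or:6, stay:5, hope:3, right:3, cloth:3, like:3, lead:2, give:2, child:2, both:2, town:2, wide:2, sky:1, when:1, sing:1, table:1, white:1, coin:1, burn:1, though:1, … (5 more, each freq 1)
N = 48. Frequency spectrum: V_1=13, V_2=6, V_3=4, V_5=1, V_6=1
M₂ = 1²·13 + 2²·6 + 3²·4 + 5²·1 + 6²·1 = 134
K = 10000 × (134 − 48) / 48² = 373.26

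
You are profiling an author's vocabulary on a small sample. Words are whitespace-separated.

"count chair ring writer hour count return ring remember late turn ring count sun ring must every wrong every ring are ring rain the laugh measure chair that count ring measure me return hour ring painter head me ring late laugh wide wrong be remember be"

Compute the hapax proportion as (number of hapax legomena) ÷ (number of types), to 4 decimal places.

0.4583

Frequencies: ring:9, count:4, chair:2, hour:2, return:2, remember:2, late:2, every:2, wrong:2, laugh:2, measure:2, me:2, be:2, writer:1, turn:1, sun:1, must:1, are:1, rain:1, the:1, … (4 more, each freq 1)
Hapax count = 11; type count = 24.
Ratio = 11 / 24 = 0.4583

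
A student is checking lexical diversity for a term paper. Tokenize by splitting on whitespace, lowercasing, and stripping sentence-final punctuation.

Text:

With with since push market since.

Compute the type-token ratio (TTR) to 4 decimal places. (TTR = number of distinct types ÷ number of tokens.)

N = 6 tokens, V = 4 types.
TTR = V / N = 4 / 6 = 0.6667

0.6667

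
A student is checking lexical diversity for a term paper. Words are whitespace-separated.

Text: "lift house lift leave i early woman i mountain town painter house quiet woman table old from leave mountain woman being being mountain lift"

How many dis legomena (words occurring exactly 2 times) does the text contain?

4

Frequencies: lift:3, woman:3, mountain:3, house:2, leave:2, i:2, being:2, early:1, town:1, painter:1, quiet:1, table:1, old:1, from:1
Words with frequency 2: being, house, i, leave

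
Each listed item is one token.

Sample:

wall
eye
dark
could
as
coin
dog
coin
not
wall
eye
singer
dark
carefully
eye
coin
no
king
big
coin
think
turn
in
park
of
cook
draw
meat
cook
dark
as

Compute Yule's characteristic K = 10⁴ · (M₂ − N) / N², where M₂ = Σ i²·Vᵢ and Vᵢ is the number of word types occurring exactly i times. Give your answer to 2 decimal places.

Frequencies: coin:4, eye:3, dark:3, wall:2, as:2, cook:2, could:1, dog:1, not:1, singer:1, carefully:1, no:1, king:1, big:1, think:1, turn:1, in:1, park:1, of:1, draw:1, … (1 more, each freq 1)
N = 31. Frequency spectrum: V_1=15, V_2=3, V_3=2, V_4=1
M₂ = 1²·15 + 2²·3 + 3²·2 + 4²·1 = 61
K = 10000 × (61 − 31) / 31² = 312.17

312.17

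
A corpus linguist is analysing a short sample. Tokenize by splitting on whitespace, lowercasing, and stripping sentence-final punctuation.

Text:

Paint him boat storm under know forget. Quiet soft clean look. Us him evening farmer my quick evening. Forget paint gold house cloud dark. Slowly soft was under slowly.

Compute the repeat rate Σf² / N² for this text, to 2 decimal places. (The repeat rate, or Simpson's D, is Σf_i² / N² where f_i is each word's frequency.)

0.05

Frequencies: paint:2, him:2, under:2, forget:2, soft:2, evening:2, slowly:2, boat:1, storm:1, know:1, quiet:1, clean:1, look:1, us:1, farmer:1, my:1, quick:1, gold:1, house:1, cloud:1, … (2 more, each freq 1)
Σf² = 43; N² = 841
Repeat rate = 43 / 841 = 0.05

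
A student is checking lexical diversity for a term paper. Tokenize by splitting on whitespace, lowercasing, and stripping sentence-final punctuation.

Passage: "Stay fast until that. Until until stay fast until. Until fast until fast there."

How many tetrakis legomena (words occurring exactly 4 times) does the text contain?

Frequencies: until:6, fast:4, stay:2, that:1, there:1
Words with frequency 4: fast

1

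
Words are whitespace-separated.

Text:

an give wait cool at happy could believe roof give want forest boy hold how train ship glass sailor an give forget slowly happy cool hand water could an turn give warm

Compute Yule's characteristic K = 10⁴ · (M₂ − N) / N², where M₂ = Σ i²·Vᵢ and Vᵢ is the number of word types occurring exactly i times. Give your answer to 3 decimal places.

234.375

Frequencies: give:4, an:3, cool:2, happy:2, could:2, wait:1, at:1, believe:1, roof:1, want:1, forest:1, boy:1, hold:1, how:1, train:1, ship:1, glass:1, sailor:1, forget:1, slowly:1, … (4 more, each freq 1)
N = 32. Frequency spectrum: V_1=19, V_2=3, V_3=1, V_4=1
M₂ = 1²·19 + 2²·3 + 3²·1 + 4²·1 = 56
K = 10000 × (56 − 32) / 32² = 234.375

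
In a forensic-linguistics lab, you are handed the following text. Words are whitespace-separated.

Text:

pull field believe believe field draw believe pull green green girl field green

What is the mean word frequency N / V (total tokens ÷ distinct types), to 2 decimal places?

2.17

N = 13 tokens, V = 6 types.
Mean frequency = N / V = 13 / 6 = 2.17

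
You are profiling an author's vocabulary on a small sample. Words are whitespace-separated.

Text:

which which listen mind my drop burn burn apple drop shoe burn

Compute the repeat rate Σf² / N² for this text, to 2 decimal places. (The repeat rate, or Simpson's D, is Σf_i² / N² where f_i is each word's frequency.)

0.15

Frequencies: burn:3, which:2, drop:2, listen:1, mind:1, my:1, apple:1, shoe:1
Σf² = 22; N² = 144
Repeat rate = 22 / 144 = 0.15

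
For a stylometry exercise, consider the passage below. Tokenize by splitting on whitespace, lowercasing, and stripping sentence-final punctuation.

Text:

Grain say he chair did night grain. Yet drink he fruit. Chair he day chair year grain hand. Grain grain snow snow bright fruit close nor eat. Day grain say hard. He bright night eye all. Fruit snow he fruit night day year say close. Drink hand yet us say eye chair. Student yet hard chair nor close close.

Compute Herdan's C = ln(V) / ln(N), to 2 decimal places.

0.76

N = 59, V = 22.
ln(V) = 3.091042, ln(N) = 4.077537
C = 3.091042 / 4.077537 = 0.76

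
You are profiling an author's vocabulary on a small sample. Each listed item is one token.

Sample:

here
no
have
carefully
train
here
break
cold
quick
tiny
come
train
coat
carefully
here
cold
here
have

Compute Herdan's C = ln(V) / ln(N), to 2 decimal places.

N = 18, V = 11.
ln(V) = 2.397895, ln(N) = 2.890372
C = 2.397895 / 2.890372 = 0.83

0.83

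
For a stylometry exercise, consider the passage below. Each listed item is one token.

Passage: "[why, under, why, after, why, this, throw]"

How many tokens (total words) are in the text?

7

Tokens: why, under, why, after, why, this, throw
N = 7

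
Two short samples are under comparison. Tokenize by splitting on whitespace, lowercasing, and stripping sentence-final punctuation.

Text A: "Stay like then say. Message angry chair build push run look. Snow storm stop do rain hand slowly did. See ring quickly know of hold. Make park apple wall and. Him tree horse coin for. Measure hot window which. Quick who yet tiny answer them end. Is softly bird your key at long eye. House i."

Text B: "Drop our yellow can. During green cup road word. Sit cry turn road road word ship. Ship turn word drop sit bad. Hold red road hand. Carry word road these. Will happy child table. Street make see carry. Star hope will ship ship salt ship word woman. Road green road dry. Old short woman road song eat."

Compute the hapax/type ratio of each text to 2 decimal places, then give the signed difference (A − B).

0.29

A: hapax=56, V=56, ratio=1.00
B: hapax=25, V=35, ratio=0.71
Difference = 1.00 − 0.71 = 0.29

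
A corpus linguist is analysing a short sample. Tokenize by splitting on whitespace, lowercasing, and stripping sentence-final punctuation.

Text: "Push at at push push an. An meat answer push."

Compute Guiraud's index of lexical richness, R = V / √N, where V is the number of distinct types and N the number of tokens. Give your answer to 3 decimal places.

N = 10, V = 5.
√N = 3.162278
R = 5 / 3.162278 = 1.581

1.581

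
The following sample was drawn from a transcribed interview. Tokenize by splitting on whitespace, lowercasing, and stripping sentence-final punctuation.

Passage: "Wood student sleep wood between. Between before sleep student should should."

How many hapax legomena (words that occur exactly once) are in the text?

1

Frequencies: wood:2, student:2, sleep:2, between:2, should:2, before:1
Hapax (freq=1): before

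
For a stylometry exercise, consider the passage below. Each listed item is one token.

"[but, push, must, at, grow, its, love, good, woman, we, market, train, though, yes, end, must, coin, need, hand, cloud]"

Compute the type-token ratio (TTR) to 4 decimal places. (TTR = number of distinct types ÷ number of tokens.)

0.9500

N = 20 tokens, V = 19 types.
TTR = V / N = 19 / 20 = 0.9500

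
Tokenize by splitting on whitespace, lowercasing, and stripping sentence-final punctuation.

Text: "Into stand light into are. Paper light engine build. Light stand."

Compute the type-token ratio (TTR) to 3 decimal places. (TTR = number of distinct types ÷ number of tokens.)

N = 11 tokens, V = 7 types.
TTR = V / N = 7 / 11 = 0.636

0.636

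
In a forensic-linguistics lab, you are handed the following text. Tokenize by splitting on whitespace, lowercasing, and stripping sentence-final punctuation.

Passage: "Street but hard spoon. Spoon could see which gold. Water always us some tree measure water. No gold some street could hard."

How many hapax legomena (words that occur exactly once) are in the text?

8

Frequencies: street:2, hard:2, spoon:2, could:2, gold:2, water:2, some:2, but:1, see:1, which:1, always:1, us:1, tree:1, measure:1, no:1
Hapax (freq=1): always, but, measure, no, see, tree, us, which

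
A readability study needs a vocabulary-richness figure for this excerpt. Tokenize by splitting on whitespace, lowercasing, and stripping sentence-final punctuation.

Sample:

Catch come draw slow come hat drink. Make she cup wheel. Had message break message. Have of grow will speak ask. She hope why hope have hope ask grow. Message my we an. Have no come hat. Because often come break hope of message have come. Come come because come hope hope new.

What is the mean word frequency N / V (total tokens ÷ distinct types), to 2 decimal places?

N = 53 tokens, V = 28 types.
Mean frequency = N / V = 53 / 28 = 1.89

1.89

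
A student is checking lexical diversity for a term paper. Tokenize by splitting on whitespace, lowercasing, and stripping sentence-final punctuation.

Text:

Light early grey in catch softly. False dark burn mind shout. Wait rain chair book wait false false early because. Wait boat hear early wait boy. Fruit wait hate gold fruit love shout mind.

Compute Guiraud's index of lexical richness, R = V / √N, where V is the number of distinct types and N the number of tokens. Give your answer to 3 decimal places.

N = 34, V = 23.
√N = 5.830952
R = 23 / 5.830952 = 3.944

3.944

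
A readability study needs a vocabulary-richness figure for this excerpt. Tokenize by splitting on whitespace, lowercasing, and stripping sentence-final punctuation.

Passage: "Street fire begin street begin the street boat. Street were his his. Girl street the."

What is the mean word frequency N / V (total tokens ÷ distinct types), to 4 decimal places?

1.8750

N = 15 tokens, V = 8 types.
Mean frequency = N / V = 15 / 8 = 1.8750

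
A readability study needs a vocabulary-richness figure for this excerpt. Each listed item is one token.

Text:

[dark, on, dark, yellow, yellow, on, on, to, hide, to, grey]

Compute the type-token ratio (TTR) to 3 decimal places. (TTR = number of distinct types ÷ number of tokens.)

0.545

N = 11 tokens, V = 6 types.
TTR = V / N = 6 / 11 = 0.545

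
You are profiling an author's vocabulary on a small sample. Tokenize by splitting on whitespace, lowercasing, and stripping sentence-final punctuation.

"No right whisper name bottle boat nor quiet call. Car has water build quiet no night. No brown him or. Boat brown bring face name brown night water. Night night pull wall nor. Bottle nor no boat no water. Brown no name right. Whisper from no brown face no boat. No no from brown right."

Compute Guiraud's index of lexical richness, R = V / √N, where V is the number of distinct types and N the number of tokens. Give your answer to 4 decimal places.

N = 55, V = 22.
√N = 7.416198
R = 22 / 7.416198 = 2.9665

2.9665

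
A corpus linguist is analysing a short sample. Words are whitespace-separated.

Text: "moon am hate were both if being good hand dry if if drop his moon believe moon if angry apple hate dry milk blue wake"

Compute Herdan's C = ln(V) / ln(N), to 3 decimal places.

0.898

N = 25, V = 18.
ln(V) = 2.890372, ln(N) = 3.218876
C = 2.890372 / 3.218876 = 0.898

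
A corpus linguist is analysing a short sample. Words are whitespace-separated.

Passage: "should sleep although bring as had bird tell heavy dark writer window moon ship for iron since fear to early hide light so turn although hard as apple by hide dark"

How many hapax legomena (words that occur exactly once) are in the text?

23

Frequencies: although:2, as:2, dark:2, hide:2, should:1, sleep:1, bring:1, had:1, bird:1, tell:1, heavy:1, writer:1, window:1, moon:1, ship:1, for:1, iron:1, since:1, fear:1, to:1, … (7 more, each freq 1)
Hapax (freq=1): apple, bird, bring, by, early, fear, for, had, hard, heavy, iron, light, moon, ship, should, since, sleep, so, tell, to, turn, window, writer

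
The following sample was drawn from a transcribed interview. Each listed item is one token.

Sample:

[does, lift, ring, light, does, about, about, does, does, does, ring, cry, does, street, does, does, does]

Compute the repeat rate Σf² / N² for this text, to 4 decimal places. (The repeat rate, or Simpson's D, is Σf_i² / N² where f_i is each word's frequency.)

0.3218

Frequencies: does:9, ring:2, about:2, lift:1, light:1, cry:1, street:1
Σf² = 93; N² = 289
Repeat rate = 93 / 289 = 0.3218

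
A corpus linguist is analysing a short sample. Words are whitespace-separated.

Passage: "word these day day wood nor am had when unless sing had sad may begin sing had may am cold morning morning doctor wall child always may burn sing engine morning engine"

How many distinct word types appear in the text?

21

Distinct types: {always, am, begin, burn, child, cold, day, doctor, engine, had, may, morning, nor, sad, sing, these, unless, wall, when, wood, word}
V = 21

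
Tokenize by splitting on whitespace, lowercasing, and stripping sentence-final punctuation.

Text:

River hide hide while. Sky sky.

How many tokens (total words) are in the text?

Tokens: river, hide, hide, while, sky, sky
N = 6

6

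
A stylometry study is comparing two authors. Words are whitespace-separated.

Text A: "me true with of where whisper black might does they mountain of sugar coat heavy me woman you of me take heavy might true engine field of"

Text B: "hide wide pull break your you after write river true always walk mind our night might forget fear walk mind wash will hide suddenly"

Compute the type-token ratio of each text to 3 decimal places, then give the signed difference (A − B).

-0.171

TTR(A) = 19/27 = 0.704
TTR(B) = 21/24 = 0.875
Difference = 0.704 − 0.875 = -0.171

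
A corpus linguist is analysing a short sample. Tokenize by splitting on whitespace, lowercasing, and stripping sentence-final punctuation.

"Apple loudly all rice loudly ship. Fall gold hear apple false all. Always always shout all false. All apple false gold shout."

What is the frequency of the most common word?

4

Frequencies: all:4, apple:3, false:3, loudly:2, gold:2, always:2, shout:2, rice:1, ship:1, fall:1, hear:1
Most common: 'all' with frequency 4.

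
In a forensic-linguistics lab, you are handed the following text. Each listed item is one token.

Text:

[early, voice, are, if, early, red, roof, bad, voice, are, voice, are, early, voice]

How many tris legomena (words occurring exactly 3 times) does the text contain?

Frequencies: voice:4, early:3, are:3, if:1, red:1, roof:1, bad:1
Words with frequency 3: are, early

2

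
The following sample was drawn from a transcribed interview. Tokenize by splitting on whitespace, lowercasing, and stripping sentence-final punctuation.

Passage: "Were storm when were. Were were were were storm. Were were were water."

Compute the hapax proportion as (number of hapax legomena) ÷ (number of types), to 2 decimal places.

0.50

Frequencies: were:9, storm:2, when:1, water:1
Hapax count = 2; type count = 4.
Ratio = 2 / 4 = 0.50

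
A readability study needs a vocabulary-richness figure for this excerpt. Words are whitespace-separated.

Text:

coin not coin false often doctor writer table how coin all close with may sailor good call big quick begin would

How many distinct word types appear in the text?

19

Distinct types: {all, begin, big, call, close, coin, doctor, false, good, how, may, not, often, quick, sailor, table, with, would, writer}
V = 19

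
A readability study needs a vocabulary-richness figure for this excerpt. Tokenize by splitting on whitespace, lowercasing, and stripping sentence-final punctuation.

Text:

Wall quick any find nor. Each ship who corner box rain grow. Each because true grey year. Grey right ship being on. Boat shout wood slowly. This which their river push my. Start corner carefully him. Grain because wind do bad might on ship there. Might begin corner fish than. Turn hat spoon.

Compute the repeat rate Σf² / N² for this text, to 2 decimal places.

0.03

Frequencies: ship:3, corner:3, each:2, because:2, grey:2, on:2, might:2, wall:1, quick:1, any:1, find:1, nor:1, who:1, box:1, rain:1, grow:1, true:1, year:1, right:1, being:1, … (24 more, each freq 1)
Σf² = 75; N² = 2809
Repeat rate = 75 / 2809 = 0.03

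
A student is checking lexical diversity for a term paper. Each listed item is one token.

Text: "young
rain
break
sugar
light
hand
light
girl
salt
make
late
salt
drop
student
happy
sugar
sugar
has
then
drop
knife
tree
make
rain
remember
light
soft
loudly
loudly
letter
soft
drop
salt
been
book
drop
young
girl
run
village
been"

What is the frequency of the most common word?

Frequencies: drop:4, sugar:3, light:3, salt:3, young:2, rain:2, girl:2, make:2, soft:2, loudly:2, been:2, break:1, hand:1, late:1, student:1, happy:1, has:1, then:1, knife:1, tree:1, … (5 more, each freq 1)
Most common: 'drop' with frequency 4.

4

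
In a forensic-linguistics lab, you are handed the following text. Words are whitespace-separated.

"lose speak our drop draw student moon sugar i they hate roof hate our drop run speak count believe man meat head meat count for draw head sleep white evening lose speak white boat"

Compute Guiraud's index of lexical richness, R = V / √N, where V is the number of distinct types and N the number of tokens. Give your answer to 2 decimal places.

3.94

N = 34, V = 23.
√N = 5.830952
R = 23 / 5.830952 = 3.94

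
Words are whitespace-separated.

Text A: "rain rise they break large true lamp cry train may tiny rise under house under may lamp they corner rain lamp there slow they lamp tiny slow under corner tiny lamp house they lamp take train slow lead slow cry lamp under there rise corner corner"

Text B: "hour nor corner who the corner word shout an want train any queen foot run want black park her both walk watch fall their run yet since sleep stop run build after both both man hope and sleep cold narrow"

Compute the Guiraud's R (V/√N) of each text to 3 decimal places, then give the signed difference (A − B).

-2.564

A: V=18, N=46, R=2.654
B: V=33, N=40, R=5.218
Difference = 2.654 − 5.218 = -2.564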